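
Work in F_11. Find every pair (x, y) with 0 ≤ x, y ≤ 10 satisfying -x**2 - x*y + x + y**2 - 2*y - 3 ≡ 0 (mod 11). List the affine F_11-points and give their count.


Affine F_11-points: {(0, 3), (0, 10), (2, 5), (2, 10), (5, 2), (5, 5), (6, 0), (6, 8), (9, 3), (9, 8)}; count = 10.

For each of the 121 pairs (x, y) ∈ F_11², evaluate f(x, y) mod 11. Record the zeros.
  x = 0: [0↦8, 1↦7, 2↦8, 3↦0, 4↦5, 5↦1, 6↦10, 7↦10, 8↦1, 9↦5, 10↦0]  zeros at y ∈ {3, 10}
  x = 1: [0↦8, 1↦6, 2↦6, 3↦8, 4↦1, 5↦7, 6↦4, 7↦3, 8↦4, 9↦7, 10↦1]  zeros at y ∈ ∅
  x = 2: [0↦6, 1↦3, 2↦2, 3↦3, 4↦6, 5↦0, 6↦7, 7↦5, 8↦5, 9↦7, 10↦0]  zeros at y ∈ {5, 10}
  x = 3: [0↦2, 1↦9, 2↦7, 3↦7, 4↦9, 5↦2, 6↦8, 7↦5, 8↦4, 9↦5, 10↦8]  zeros at y ∈ ∅
  x = 4: [0↦7, 1↦2, 2↦10, 3↦9, 4↦10, 5↦2, 6↦7, 7↦3, 8↦1, 9↦1, 10↦3]  zeros at y ∈ ∅
  x = 5: [0↦10, 1↦4, 2↦0, 3↦9, 4↦9, 5↦0, 6↦4, 7↦10, 8↦7, 9↦6, 10↦7]  zeros at y ∈ {2, 5}
  x = 6: [0↦0, 1↦4, 2↦10, 3↦7, 4↦6, 5↦7, 6↦10, 7↦4, 8↦0, 9↦9, 10↦9]  zeros at y ∈ {0, 8}
  x = 7: [0↦10, 1↦2, 2↦7, 3↦3, 4↦1, 5↦1, 6↦3, 7↦7, 8↦2, 9↦10, 10↦9]  zeros at y ∈ ∅
  x = 8: [0↦7, 1↦9, 2↦2, 3↦8, 4↦5, 5↦4, 6↦5, 7↦8, 8↦2, 9↦9, 10↦7]  zeros at y ∈ ∅
  x = 9: [0↦2, 1↦3, 2↦6, 3↦0, 4↦7, 5↦5, 6↦5, 7↦7, 8↦0, 9↦6, 10↦3]  zeros at y ∈ {3, 8}
  x = 10: [0↦6, 1↦6, 2↦8, 3↦1, 4↦7, 5↦4, 6↦3, 7↦4, 8↦7, 9↦1, 10↦8]  zeros at y ∈ ∅
Collecting zeros: affine points = {(0, 3), (0, 10), (2, 5), (2, 10), (5, 2), (5, 5), (6, 0), (6, 8), (9, 3), (9, 8)}.
Total count |C(F_11)_aff| = 10.


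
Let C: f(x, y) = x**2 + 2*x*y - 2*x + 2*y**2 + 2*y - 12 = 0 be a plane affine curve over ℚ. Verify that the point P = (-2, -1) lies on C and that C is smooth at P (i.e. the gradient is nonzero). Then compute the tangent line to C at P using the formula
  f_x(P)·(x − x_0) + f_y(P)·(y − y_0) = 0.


Tangent line at P: -8*x - 6*y - 22 = 0.

Step 1: f(-2, -1) = 0, so P lies on C.
Step 2: partial derivatives
  f_x(x, y) = 2*x + 2*y - 2, f_y(x, y) = 2*x + 4*y + 2.
  f_x(P) = -8, f_y(P) = -6 (gradient nonzero, so P is smooth).
Step 3: tangent line at P: -8·(x − -2) + -6·(y − -1) = 0.
Expanding: -8*x - 6*y - 22 = 0.


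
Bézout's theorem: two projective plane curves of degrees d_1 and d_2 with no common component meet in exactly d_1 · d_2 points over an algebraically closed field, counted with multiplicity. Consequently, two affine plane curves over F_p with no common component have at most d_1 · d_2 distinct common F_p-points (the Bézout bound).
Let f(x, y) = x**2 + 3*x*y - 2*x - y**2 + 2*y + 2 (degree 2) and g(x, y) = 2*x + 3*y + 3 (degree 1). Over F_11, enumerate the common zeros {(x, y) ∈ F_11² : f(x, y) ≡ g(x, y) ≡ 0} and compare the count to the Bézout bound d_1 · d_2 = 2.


Common zeros: {(6, 6), (9, 4)}; count = 2; Bézout bound = 2.

deg(f) = 2, deg(g) = 1, so Bézout bound = 2.
Scan x ∈ F_11. For each x, list the y ∈ F_11 with f(x, y) ≡ 0 and those with g(x, y) ≡ 0 (mod 11); the common zeros in that column are the intersection.
  x = 0: f ≡ 0 at y ∈ {6, 7}; g ≡ 0 at y ∈ {10}; common: ∅.
  x = 1: f ≡ 0 at y ∈ ∅; g ≡ 0 at y ∈ {2}; common: ∅.
  x = 2: f ≡ 0 at y ∈ ∅; g ≡ 0 at y ∈ {5}; common: ∅.
  x = 3: f ≡ 0 at y ∈ {4, 7}; g ≡ 0 at y ∈ {8}; common: ∅.
  x = 4: f ≡ 0 at y ∈ {5, 9}; g ≡ 0 at y ∈ {0}; common: ∅.
  x = 5: f ≡ 0 at y ∈ {1, 5}; g ≡ 0 at y ∈ {3}; common: ∅.
  x = 6: f ≡ 0 at y ∈ {3, 6}; g ≡ 0 at y ∈ {6}; common: {6}.
  x = 7: f ≡ 0 at y ∈ ∅; g ≡ 0 at y ∈ {9}; common: ∅.
  x = 8: f ≡ 0 at y ∈ ∅; g ≡ 0 at y ∈ {1}; common: ∅.
  x = 9: f ≡ 0 at y ∈ {3, 4}; g ≡ 0 at y ∈ {4}; common: {4}.
  x = 10: f ≡ 0 at y ∈ ∅; g ≡ 0 at y ∈ {7}; common: ∅.
Collecting: common zeros = {(6, 6), (9, 4)}, so the count is 2.
Comparison with the Bézout bound: 2 ≤ 2 = deg(f)·deg(g), as expected for curves with no common component (the bound is attained).


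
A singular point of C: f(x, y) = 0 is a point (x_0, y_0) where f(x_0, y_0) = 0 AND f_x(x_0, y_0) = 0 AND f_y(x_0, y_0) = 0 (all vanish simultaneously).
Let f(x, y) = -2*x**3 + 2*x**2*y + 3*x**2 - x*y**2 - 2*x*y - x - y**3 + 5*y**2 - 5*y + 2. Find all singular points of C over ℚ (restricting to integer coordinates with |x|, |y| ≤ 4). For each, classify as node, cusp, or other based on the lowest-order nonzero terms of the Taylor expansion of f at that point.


Singular points: {(1, 1)}; classification: node.

Compute partial derivatives:
  f_x = -6*x**2 + 4*x*y + 6*x - y**2 - 2*y - 1.
  f_y = 2*x**2 - 2*x*y - 2*x - 3*y**2 + 10*y - 5.
Scan x_0 ∈ {−4, ..., 4}. For each x_0, f_y(x_0, y) is a polynomial in y; find its integer roots y ∈ {−4, ..., 4}, then test f_x and f at those candidates.
  x = -4: f_y(-4, y) = -3*y**2 + 18*y + 35; no integer root y with |y| ≤ 4.
  x = -3: f_y(-3, y) = -3*y**2 + 16*y + 19; vanishes at y ∈ {-1}. (-3, -1): f_x = -60 ≠ 0.
  x = -2: f_y(-2, y) = -3*y**2 + 14*y + 7; no integer root y with |y| ≤ 4.
  x = -1: f_y(-1, y) = -3*y**2 + 12*y - 1; no integer root y with |y| ≤ 4.
  x = 0: f_y(0, y) = -3*y**2 + 10*y - 5; no integer root y with |y| ≤ 4.
  x = 1: f_y(1, y) = -3*y**2 + 8*y - 5; vanishes at y ∈ {1}. (1, 1): f_x = 0, f = 0 — SINGULAR.
  x = 2: f_y(2, y) = -3*y**2 + 6*y - 1; no integer root y with |y| ≤ 4.
  x = 3: f_y(3, y) = -3*y**2 + 4*y + 7; vanishes at y ∈ {-1}. (3, -1): f_x = -48 ≠ 0.
  x = 4: f_y(4, y) = -3*y**2 + 2*y + 19; no integer root y with |y| ≤ 4.
Only singular point on the grid: (1, 1).
Classify: substitute x = 1 + u, y = 1 + v and expand: f = -2*u**3 + 2*u**2*v - u**2 - u*v**2 - v**3 + v**2.
No constant or linear terms (consistent with a singular point). Quadratic part: -u**2 + v**2. Cubic part: -2*u**3 + 2*u**2*v - u*v**2 - v**3.
The quadratic part v**2 - u**2 = (v − u)(v + u) splits into two distinct linear factors, so there are two distinct tangent lines y − 1 = ±(x − 1) — this is a node (ordinary double point).
Classification: node.


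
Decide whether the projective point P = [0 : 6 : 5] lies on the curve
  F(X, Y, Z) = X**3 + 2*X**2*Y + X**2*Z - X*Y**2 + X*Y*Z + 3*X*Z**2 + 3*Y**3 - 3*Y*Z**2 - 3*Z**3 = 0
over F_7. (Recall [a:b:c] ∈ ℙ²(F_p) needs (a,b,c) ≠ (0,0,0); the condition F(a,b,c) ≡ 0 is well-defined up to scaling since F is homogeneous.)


F(0,6,5) ≡ 5 (mod 7); P is NOT on the curve.

Evaluate F(0, 6, 5) term-by-term (mod 7).
  X**3 ↦ 1·0·1·1 = 0
  2*X**2*Y ↦ 2·0·6·1 = 0
  X**2*Z ↦ 1·0·1·5 = 0
  -X*Y**2 ↦ -1·0·36·1 = 0
  X*Y*Z ↦ 1·0·6·5 = 0
  3*X*Z**2 ↦ 3·0·1·25 = 0
  3*Y**3 ↦ 3·1·216·1 = 648
  -3*Y*Z**2 ↦ -3·1·6·25 = -450
  -3*Z**3 ↦ -3·1·1·125 = -375
Sum: F(0, 6, 5) = (0) + (0) + (0) + (0) + (0) + (0) + (648) + (-450) + (-375) = -177.
Reducing mod 7: -177 ≡ 5 (mod 7).
Since F(a, b, c) ≡ 5 ≠ 0 (mod 7), P does NOT lie on the curve.


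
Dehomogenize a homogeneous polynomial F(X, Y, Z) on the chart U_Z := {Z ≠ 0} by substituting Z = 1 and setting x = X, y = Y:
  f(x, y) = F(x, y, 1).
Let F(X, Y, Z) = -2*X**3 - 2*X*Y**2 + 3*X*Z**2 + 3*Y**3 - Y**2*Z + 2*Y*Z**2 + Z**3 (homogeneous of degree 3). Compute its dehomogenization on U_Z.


f(x, y) = -2*x**3 - 2*x*y**2 + 3*x + 3*y**3 - y**2 + 2*y + 1

On U_Z we set Z = 1. Each monomial c·X^i·Y^j·Z^k in F becomes c·x^i·y^j·1^k = c·x^i·y^j.
Substituting Z = 1: F(X, Y, 1) = -2*x**3 - 2*x*y**2 + 3*x + 3*y**3 - y**2 + 2*y + 1.
Note: deg(f) ≤ deg(F) = 3; strict inequality happens when F is divisible by Z (lost terms).


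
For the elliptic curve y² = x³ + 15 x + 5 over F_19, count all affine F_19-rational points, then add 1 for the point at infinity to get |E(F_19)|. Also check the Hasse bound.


Affine points = {(0, 9), (0, 10), (2, 9), (2, 10), (3, 1), (3, 18), (6, 8), (6, 11), (7, 4), (7, 15), (11, 0), (16, 3), (16, 16), (17, 9), (17, 10)}; affine count = 15; |E(F_19)| = 16.

Discriminant check: Δ ∝ 4a³ + 27b² = 4·15³ + 27·5² = 4·3375 + 27·25 ≡ 1 (mod 19). Nonzero ⇒ E is nonsingular.
For each x ∈ F_19, compute rhs = x³ + 15·x + 5 mod 19, then count y ∈ F_19 with y² ≡ rhs.
  x = 0: rhs = 5, matching y values: 9, 10 (2 points).
  x = 1: rhs = 2, matching y values: none (0 points).
  x = 2: rhs = 5, matching y values: 9, 10 (2 points).
  x = 3: rhs = 1, matching y values: 1, 18 (2 points).
  x = 4: rhs = 15, matching y values: none (0 points).
  x = 5: rhs = 15, matching y values: none (0 points).
  x = 6: rhs = 7, matching y values: 8, 11 (2 points).
  x = 7: rhs = 16, matching y values: 4, 15 (2 points).
  x = 8: rhs = 10, matching y values: none (0 points).
  x = 9: rhs = 14, matching y values: none (0 points).
  x = 10: rhs = 15, matching y values: none (0 points).
  x = 11: rhs = 0, matching y values: 0 (1 points).
  x = 12: rhs = 13, matching y values: none (0 points).
  x = 13: rhs = 3, matching y values: none (0 points).
  x = 14: rhs = 14, matching y values: none (0 points).
  x = 15: rhs = 14, matching y values: none (0 points).
  x = 16: rhs = 9, matching y values: 3, 16 (2 points).
  x = 17: rhs = 5, matching y values: 9, 10 (2 points).
  x = 18: rhs = 8, matching y values: none (0 points).
Total affine count: 15.
Full point count |E(F_19)| = 15 + 1 = 16.
Hasse bound: |16 − (19+1)| = |-4| = 4 ≤ 2√19 ≈ 8.7178 ✓.


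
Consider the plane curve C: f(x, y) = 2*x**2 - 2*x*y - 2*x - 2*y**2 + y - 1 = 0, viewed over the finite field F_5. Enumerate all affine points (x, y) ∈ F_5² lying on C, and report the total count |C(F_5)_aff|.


Affine F_5-points: ∅; count = 0.

For each of the 25 pairs (x, y) ∈ F_5², evaluate f(x, y) mod 5. Record the zeros.
  x = 0: [0↦4, 1↦3, 2↦3, 3↦4, 4↦1]  zeros at y ∈ ∅
  x = 1: [0↦4, 1↦1, 2↦4, 3↦3, 4↦3]  zeros at y ∈ ∅
  x = 2: [0↦3, 1↦3, 2↦4, 3↦1, 4↦4]  zeros at y ∈ ∅
  x = 3: [0↦1, 1↦4, 2↦3, 3↦3, 4↦4]  zeros at y ∈ ∅
  x = 4: [0↦3, 1↦4, 2↦1, 3↦4, 4↦3]  zeros at y ∈ ∅
Collecting zeros: affine points = ∅.
Total count |C(F_5)_aff| = 0.


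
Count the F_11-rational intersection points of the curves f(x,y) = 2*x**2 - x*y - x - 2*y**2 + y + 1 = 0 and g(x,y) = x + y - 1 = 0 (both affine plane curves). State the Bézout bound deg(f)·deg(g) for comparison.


Common zeros: {(0, 1), (10, 2)}; count = 2; Bézout bound = 2.

deg(f) = 2, deg(g) = 1, so Bézout bound = 2.
Scan x ∈ F_11. For each x, list the y ∈ F_11 with f(x, y) ≡ 0 and those with g(x, y) ≡ 0 (mod 11); the common zeros in that column are the intersection.
  x = 0: f ≡ 0 at y ∈ {1, 5}; g ≡ 0 at y ∈ {1}; common: {1}.
  x = 1: f ≡ 0 at y ∈ {1, 10}; g ≡ 0 at y ∈ {0}; common: ∅.
  x = 2: f ≡ 0 at y ∈ ∅; g ≡ 0 at y ∈ {10}; common: ∅.
  x = 3: f ≡ 0 at y ∈ {5}; g ≡ 0 at y ∈ {9}; common: ∅.
  x = 4: f ≡ 0 at y ∈ ∅; g ≡ 0 at y ∈ {8}; common: ∅.
  x = 5: f ≡ 0 at y ∈ ∅; g ≡ 0 at y ∈ {7}; common: ∅.
  x = 6: f ≡ 0 at y ∈ {7}; g ≡ 0 at y ∈ {6}; common: ∅.
  x = 7: f ≡ 0 at y ∈ ∅; g ≡ 0 at y ∈ {5}; common: ∅.
  x = 8: f ≡ 0 at y ∈ {0, 2}; g ≡ 0 at y ∈ {4}; common: ∅.
  x = 9: f ≡ 0 at y ∈ {0, 7}; g ≡ 0 at y ∈ {3}; common: ∅.
  x = 10: f ≡ 0 at y ∈ {2, 10}; g ≡ 0 at y ∈ {2}; common: {2}.
Collecting: common zeros = {(0, 1), (10, 2)}, so the count is 2.
Comparison with the Bézout bound: 2 ≤ 2 = deg(f)·deg(g), as expected for curves with no common component (the bound is attained).


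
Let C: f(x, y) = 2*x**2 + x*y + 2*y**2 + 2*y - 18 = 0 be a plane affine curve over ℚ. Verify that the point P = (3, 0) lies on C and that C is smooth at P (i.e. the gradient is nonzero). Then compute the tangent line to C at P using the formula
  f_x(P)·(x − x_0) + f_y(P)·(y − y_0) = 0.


Tangent line at P: 12*x + 5*y - 36 = 0.

Step 1: f(3, 0) = 0, so P lies on C.
Step 2: partial derivatives
  f_x(x, y) = 4*x + y, f_y(x, y) = x + 4*y + 2.
  f_x(P) = 12, f_y(P) = 5 (gradient nonzero, so P is smooth).
Step 3: tangent line at P: 12·(x − 3) + 5·(y − 0) = 0.
Expanding: 12*x + 5*y - 36 = 0.


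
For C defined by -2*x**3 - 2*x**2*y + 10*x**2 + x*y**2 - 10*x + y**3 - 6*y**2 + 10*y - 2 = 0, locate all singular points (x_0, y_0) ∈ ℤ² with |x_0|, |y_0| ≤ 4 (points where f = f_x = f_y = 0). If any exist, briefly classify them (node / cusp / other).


Singular points: {(1, 2)}; classification: cusp.

Compute partial derivatives:
  f_x = -6*x**2 - 4*x*y + 20*x + y**2 - 10.
  f_y = -2*x**2 + 2*x*y + 3*y**2 - 12*y + 10.
Scan x_0 ∈ {−4, ..., 4}. For each x_0, f_y(x_0, y) is a polynomial in y; find its integer roots y ∈ {−4, ..., 4}, then test f_x and f at those candidates.
  x = -4: f_y(-4, y) = 3*y**2 - 20*y - 22; no integer root y with |y| ≤ 4.
  x = -3: f_y(-3, y) = 3*y**2 - 18*y - 8; no integer root y with |y| ≤ 4.
  x = -2: f_y(-2, y) = 3*y**2 - 16*y + 2; no integer root y with |y| ≤ 4.
  x = -1: f_y(-1, y) = 3*y**2 - 14*y + 8; vanishes at y ∈ {4}. (-1, 4): f_x = -4 ≠ 0.
  x = 0: f_y(0, y) = 3*y**2 - 12*y + 10; no integer root y with |y| ≤ 4.
  x = 1: f_y(1, y) = 3*y**2 - 10*y + 8; vanishes at y ∈ {2}. (1, 2): f_x = 0, f = 0 — SINGULAR.
  x = 2: f_y(2, y) = 3*y**2 - 8*y + 2; no integer root y with |y| ≤ 4.
  x = 3: f_y(3, y) = 3*y**2 - 6*y - 8; no integer root y with |y| ≤ 4.
  x = 4: f_y(4, y) = 3*y**2 - 4*y - 22; no integer root y with |y| ≤ 4.
Only singular point on the grid: (1, 2).
Classify: substitute x = 1 + u, y = 2 + v and expand: f = -2*u**3 - 2*u**2*v + u*v**2 + v**3 + v**2.
No constant or linear terms (consistent with a singular point). Quadratic part: v**2. Cubic part: -2*u**3 - 2*u**2*v + u*v**2 + v**3.
The quadratic part v**2 is a perfect square, so there is a single (double) tangent line v = 0, i.e. y = 2. Restricting the cubic part to that line (v = 0) leaves -2*u**3 ≠ 0, so f is not divisible by v and the branch is v² ≈ 2*u**3 to lowest order — this is a cusp.
Classification: cusp.


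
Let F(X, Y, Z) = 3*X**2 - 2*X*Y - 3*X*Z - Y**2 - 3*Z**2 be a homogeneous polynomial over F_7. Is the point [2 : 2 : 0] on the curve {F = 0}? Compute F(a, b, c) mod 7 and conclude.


F(2,2,0) ≡ 0 (mod 7); P is on the curve.

Evaluate F(2, 2, 0) term-by-term (mod 7).
  3*X**2 ↦ 3·4·1·1 = 12
  -2*X*Y ↦ -2·2·2·1 = -8
  -3*X*Z ↦ -3·2·1·0 = 0
  -Y**2 ↦ -1·1·4·1 = -4
  -3*Z**2 ↦ -3·1·1·0 = 0
Sum: F(2, 2, 0) = (12) + (-8) + (0) + (-4) + (0) = 0.
Reducing mod 7: 0 ≡ 0 (mod 7).
Since F(a, b, c) ≡ 0 (mod 7), P lies on the curve.


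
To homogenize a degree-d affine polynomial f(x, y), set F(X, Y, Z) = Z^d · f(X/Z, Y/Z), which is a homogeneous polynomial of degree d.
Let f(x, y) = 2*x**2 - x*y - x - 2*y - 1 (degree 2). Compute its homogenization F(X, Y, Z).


F(X, Y, Z) = 2*X**2 - X*Y - X*Z - 2*Y*Z - Z**2

deg(f) = 2.
Substitute x = X/Z, y = Y/Z into f, then multiply by Z^2.
  monomial 2·x^2·y^0 ↦ 2·X^2·Y^0·Z^0.
  monomial -1·x^1·y^1 ↦ -1·X^1·Y^1·Z^0.
  monomial -1·x^1·y^0 ↦ -1·X^1·Y^0·Z^1.
  monomial -2·x^0·y^1 ↦ -2·X^0·Y^1·Z^1.
  monomial -1·x^0·y^0 ↦ -1·X^0·Y^0·Z^2.
Collecting: F(X, Y, Z) = 2*X**2 - X*Y - X*Z - 2*Y*Z - Z**2.


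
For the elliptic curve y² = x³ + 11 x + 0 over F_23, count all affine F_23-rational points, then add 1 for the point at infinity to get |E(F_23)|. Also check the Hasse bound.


Affine points = {(0, 0), (1, 9), (1, 14), (4, 4), (4, 19), (6, 11), (6, 12), (7, 11), (7, 12), (8, 5), (8, 18), (9, 0), (10, 11), (10, 12), (11, 7), (11, 16), (14, 0), (18, 2), (18, 21), (20, 3), (20, 20), (21, 4), (21, 19)}; affine count = 23; |E(F_23)| = 24.

Discriminant check: Δ ∝ 4a³ + 27b² = 4·11³ + 27·0² = 4·1331 + 27·0 ≡ 11 (mod 23). Nonzero ⇒ E is nonsingular.
For each x ∈ F_23, compute rhs = x³ + 11·x + 0 mod 23, then count y ∈ F_23 with y² ≡ rhs.
  x = 0: rhs = 0, matching y values: 0 (1 points).
  x = 1: rhs = 12, matching y values: 9, 14 (2 points).
  x = 2: rhs = 7, matching y values: none (0 points).
  x = 3: rhs = 14, matching y values: none (0 points).
  x = 4: rhs = 16, matching y values: 4, 19 (2 points).
  x = 5: rhs = 19, matching y values: none (0 points).
  x = 6: rhs = 6, matching y values: 11, 12 (2 points).
  x = 7: rhs = 6, matching y values: 11, 12 (2 points).
  x = 8: rhs = 2, matching y values: 5, 18 (2 points).
  x = 9: rhs = 0, matching y values: 0 (1 points).
  x = 10: rhs = 6, matching y values: 11, 12 (2 points).
  x = 11: rhs = 3, matching y values: 7, 16 (2 points).
  x = 12: rhs = 20, matching y values: none (0 points).
  x = 13: rhs = 17, matching y values: none (0 points).
  x = 14: rhs = 0, matching y values: 0 (1 points).
  x = 15: rhs = 21, matching y values: none (0 points).
  x = 16: rhs = 17, matching y values: none (0 points).
  x = 17: rhs = 17, matching y values: none (0 points).
  x = 18: rhs = 4, matching y values: 2, 21 (2 points).
  x = 19: rhs = 7, matching y values: none (0 points).
  x = 20: rhs = 9, matching y values: 3, 20 (2 points).
  x = 21: rhs = 16, matching y values: 4, 19 (2 points).
  x = 22: rhs = 11, matching y values: none (0 points).
Total affine count: 23.
Full point count |E(F_23)| = 23 + 1 = 24.
Hasse bound: |24 − (23+1)| = |0| = 0 ≤ 2√23 ≈ 9.5917 ✓.


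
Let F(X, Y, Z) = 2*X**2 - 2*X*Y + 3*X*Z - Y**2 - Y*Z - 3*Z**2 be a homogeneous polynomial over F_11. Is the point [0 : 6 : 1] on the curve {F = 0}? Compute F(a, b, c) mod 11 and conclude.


F(0,6,1) ≡ 10 (mod 11); P is NOT on the curve.

Evaluate F(0, 6, 1) term-by-term (mod 11).
  2*X**2 ↦ 2·0·1·1 = 0
  -2*X*Y ↦ -2·0·6·1 = 0
  3*X*Z ↦ 3·0·1·1 = 0
  -Y**2 ↦ -1·1·36·1 = -36
  -Y*Z ↦ -1·1·6·1 = -6
  -3*Z**2 ↦ -3·1·1·1 = -3
Sum: F(0, 6, 1) = (0) + (0) + (0) + (-36) + (-6) + (-3) = -45.
Reducing mod 11: -45 ≡ 10 (mod 11).
Since F(a, b, c) ≡ 10 ≠ 0 (mod 11), P does NOT lie on the curve.


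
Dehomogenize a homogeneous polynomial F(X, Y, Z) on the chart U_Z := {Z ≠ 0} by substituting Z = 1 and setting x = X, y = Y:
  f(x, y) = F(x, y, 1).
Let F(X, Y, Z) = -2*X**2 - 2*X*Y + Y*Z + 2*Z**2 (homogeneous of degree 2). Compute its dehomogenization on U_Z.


f(x, y) = -2*x**2 - 2*x*y + y + 2

On U_Z we set Z = 1. Each monomial c·X^i·Y^j·Z^k in F becomes c·x^i·y^j·1^k = c·x^i·y^j.
Substituting Z = 1: F(X, Y, 1) = -2*x**2 - 2*x*y + y + 2.
Note: deg(f) ≤ deg(F) = 2; strict inequality happens when F is divisible by Z (lost terms).


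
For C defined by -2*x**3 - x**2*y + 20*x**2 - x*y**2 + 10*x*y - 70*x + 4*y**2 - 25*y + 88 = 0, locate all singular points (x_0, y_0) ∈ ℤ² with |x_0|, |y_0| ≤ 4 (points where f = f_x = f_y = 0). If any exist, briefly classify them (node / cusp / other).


Singular points: {(3, 2)}; classification: cusp.

Compute partial derivatives:
  f_x = -6*x**2 - 2*x*y + 40*x - y**2 + 10*y - 70.
  f_y = -x**2 - 2*x*y + 10*x + 8*y - 25.
Scan x_0 ∈ {−4, ..., 4}. For each x_0, f_y(x_0, y) is a polynomial in y; find its integer roots y ∈ {−4, ..., 4}, then test f_x and f at those candidates.
  x = -4: f_y(-4, y) = 16*y - 81; no integer root y with |y| ≤ 4.
  x = -3: f_y(-3, y) = 14*y - 64; no integer root y with |y| ≤ 4.
  x = -2: f_y(-2, y) = 12*y - 49; no integer root y with |y| ≤ 4.
  x = -1: f_y(-1, y) = 10*y - 36; no integer root y with |y| ≤ 4.
  x = 0: f_y(0, y) = 8*y - 25; no integer root y with |y| ≤ 4.
  x = 1: f_y(1, y) = 6*y - 16; no integer root y with |y| ≤ 4.
  x = 2: f_y(2, y) = 4*y - 9; no integer root y with |y| ≤ 4.
  x = 3: f_y(3, y) = 2*y - 4; vanishes at y ∈ {2}. (3, 2): f_x = 0, f = 0 — SINGULAR.
  x = 4: f_y(4, y) = -1; no integer root y with |y| ≤ 4.
Only singular point on the grid: (3, 2).
Classify: substitute x = 3 + u, y = 2 + v and expand: f = -2*u**3 - u**2*v - u*v**2 + v**2.
No constant or linear terms (consistent with a singular point). Quadratic part: v**2. Cubic part: -2*u**3 - u**2*v - u*v**2.
The quadratic part v**2 is a perfect square, so there is a single (double) tangent line v = 0, i.e. y = 2. Restricting the cubic part to that line (v = 0) leaves -2*u**3 ≠ 0, so f is not divisible by v and the branch is v² ≈ 2*u**3 to lowest order — this is a cusp.
Classification: cusp.


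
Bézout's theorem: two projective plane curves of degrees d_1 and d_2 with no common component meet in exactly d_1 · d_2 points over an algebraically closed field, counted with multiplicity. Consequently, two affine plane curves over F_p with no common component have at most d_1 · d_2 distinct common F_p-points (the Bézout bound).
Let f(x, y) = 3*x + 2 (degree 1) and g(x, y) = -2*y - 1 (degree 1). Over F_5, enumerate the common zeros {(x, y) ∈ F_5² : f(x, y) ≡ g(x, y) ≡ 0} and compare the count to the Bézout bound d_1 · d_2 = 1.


Common zeros: {(1, 2)}; count = 1; Bézout bound = 1.

deg(f) = 1, deg(g) = 1, so Bézout bound = 1.
Scan x ∈ F_5. For each x, list the y ∈ F_5 with f(x, y) ≡ 0 and those with g(x, y) ≡ 0 (mod 5); the common zeros in that column are the intersection.
  x = 0: f ≡ 0 at y ∈ ∅; g ≡ 0 at y ∈ {2}; common: ∅.
  x = 1: f ≡ 0 at y ∈ {0, 1, 2, 3, 4}; g ≡ 0 at y ∈ {2}; common: {2}.
  x = 2: f ≡ 0 at y ∈ ∅; g ≡ 0 at y ∈ {2}; common: ∅.
  x = 3: f ≡ 0 at y ∈ ∅; g ≡ 0 at y ∈ {2}; common: ∅.
  x = 4: f ≡ 0 at y ∈ ∅; g ≡ 0 at y ∈ {2}; common: ∅.
Collecting: common zeros = {(1, 2)}, so the count is 1.
Comparison with the Bézout bound: 1 ≤ 1 = deg(f)·deg(g), as expected for curves with no common component (the bound is attained).


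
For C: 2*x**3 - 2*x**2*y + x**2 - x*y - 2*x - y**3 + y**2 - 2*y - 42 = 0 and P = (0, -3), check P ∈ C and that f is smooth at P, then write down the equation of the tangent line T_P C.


Tangent line at P: x - 35*y - 105 = 0.

Step 1: f(0, -3) = 0, so P lies on C.
Step 2: partial derivatives
  f_x(x, y) = 6*x**2 - 4*x*y + 2*x - y - 2, f_y(x, y) = -2*x**2 - x - 3*y**2 + 2*y - 2.
  f_x(P) = 1, f_y(P) = -35 (gradient nonzero, so P is smooth).
Step 3: tangent line at P: 1·(x − 0) + -35·(y − -3) = 0.
Expanding: x - 35*y - 105 = 0.


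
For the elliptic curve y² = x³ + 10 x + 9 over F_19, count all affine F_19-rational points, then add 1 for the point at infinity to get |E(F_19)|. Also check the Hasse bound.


Affine points = {(0, 3), (0, 16), (1, 1), (1, 18), (3, 3), (3, 16), (6, 0), (7, 2), (7, 17), (9, 7), (9, 12), (10, 8), (10, 11), (11, 5), (11, 14), (14, 9), (14, 10), (15, 0), (16, 3), (16, 16), (17, 0), (18, 6), (18, 13)}; affine count = 23; |E(F_19)| = 24.

Discriminant check: Δ ∝ 4a³ + 27b² = 4·10³ + 27·9² = 4·1000 + 27·81 ≡ 12 (mod 19). Nonzero ⇒ E is nonsingular.
For each x ∈ F_19, compute rhs = x³ + 10·x + 9 mod 19, then count y ∈ F_19 with y² ≡ rhs.
  x = 0: rhs = 9, matching y values: 3, 16 (2 points).
  x = 1: rhs = 1, matching y values: 1, 18 (2 points).
  x = 2: rhs = 18, matching y values: none (0 points).
  x = 3: rhs = 9, matching y values: 3, 16 (2 points).
  x = 4: rhs = 18, matching y values: none (0 points).
  x = 5: rhs = 13, matching y values: none (0 points).
  x = 6: rhs = 0, matching y values: 0 (1 points).
  x = 7: rhs = 4, matching y values: 2, 17 (2 points).
  x = 8: rhs = 12, matching y values: none (0 points).
  x = 9: rhs = 11, matching y values: 7, 12 (2 points).
  x = 10: rhs = 7, matching y values: 8, 11 (2 points).
  x = 11: rhs = 6, matching y values: 5, 14 (2 points).
  x = 12: rhs = 14, matching y values: none (0 points).
  x = 13: rhs = 18, matching y values: none (0 points).
  x = 14: rhs = 5, matching y values: 9, 10 (2 points).
  x = 15: rhs = 0, matching y values: 0 (1 points).
  x = 16: rhs = 9, matching y values: 3, 16 (2 points).
  x = 17: rhs = 0, matching y values: 0 (1 points).
  x = 18: rhs = 17, matching y values: 6, 13 (2 points).
Total affine count: 23.
Full point count |E(F_19)| = 23 + 1 = 24.
Hasse bound: |24 − (19+1)| = |4| = 4 ≤ 2√19 ≈ 8.7178 ✓.


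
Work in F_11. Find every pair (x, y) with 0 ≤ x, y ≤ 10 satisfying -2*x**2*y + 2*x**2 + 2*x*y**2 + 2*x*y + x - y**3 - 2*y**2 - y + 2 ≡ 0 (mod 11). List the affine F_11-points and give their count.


Affine F_11-points: {(2, 5), (7, 1), (7, 5), (7, 6), (8, 4)}; count = 5.

For each of the 121 pairs (x, y) ∈ F_11², evaluate f(x, y) mod 11. Record the zeros.
  x = 0: [0↦2, 1↦9, 2↦6, 3↦9, 4↦1, 5↦9, 6↦5, 7↦5, 8↦3, 9↦4, 10↦2]  zeros at y ∈ ∅
  x = 1: [0↦5, 1↦3, 2↦6, 3↦8, 4↦3, 5↦7, 6↦3, 7↦7, 8↦2, 9↦4, 10↦7]  zeros at y ∈ ∅
  x = 2: [0↦1, 1↦8, 2↦2, 3↦10, 4↦4, 5↦0, 6↦3, 7↦7, 8↦6, 9↦5, 10↦9]  zeros at y ∈ {5}
  x = 3: [0↦1, 1↦2, 2↦5, 3↦4, 4↦4, 5↦10, 6↦5, 7↦5, 8↦4, 9↦7, 10↦8]  zeros at y ∈ ∅
  x = 4: [0↦5, 1↦7, 2↦4, 3↦1, 4↦3, 5↦4, 6↦9, 7↦1, 8↦7, 9↦10, 10↦4]  zeros at y ∈ ∅
  x = 5: [0↦2, 1↦1, 2↦10, 3↦1, 4↦1, 5↦4, 6↦4, 7↦6, 8↦4, 9↦3, 10↦8]  zeros at y ∈ ∅
  x = 6: [0↦3, 1↦6, 2↦1, 3↦4, 4↦9, 5↦10, 6↦1, 7↦9, 8↦6, 9↦8, 10↦9]  zeros at y ∈ ∅
  x = 7: [0↦8, 1↦0, 2↦10, 3↦10, 4↦5, 5↦0, 6↦0, 7↦10, 8↦2, 9↦3, 10↦7]  zeros at y ∈ {1, 5, 6}
  x = 8: [0↦6, 1↦5, 2↦4, 3↦8, 4↦0, 5↦7, 6↦1, 7↦9, 8↦3, 9↦10, 10↦2]  zeros at y ∈ {4}
  x = 9: [0↦8, 1↦10, 2↦5, 3↦9, 4↦5, 5↦9, 6↦4, 7↦6, 8↦9, 9↦7, 10↦5]  zeros at y ∈ ∅
  x = 10: [0↦3, 1↦4, 2↦2, 3↦2, 4↦9, 5↦6, 6↦9, 7↦1, 8↦9, 9↦5, 10↦5]  zeros at y ∈ ∅
Collecting zeros: affine points = {(2, 5), (7, 1), (7, 5), (7, 6), (8, 4)}.
Total count |C(F_11)_aff| = 5.


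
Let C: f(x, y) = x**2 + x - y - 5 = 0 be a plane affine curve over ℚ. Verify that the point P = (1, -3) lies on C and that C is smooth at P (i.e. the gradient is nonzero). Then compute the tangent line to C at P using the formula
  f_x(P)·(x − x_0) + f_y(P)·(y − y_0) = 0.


Tangent line at P: 3*x - y - 6 = 0.

Step 1: f(1, -3) = 0, so P lies on C.
Step 2: partial derivatives
  f_x(x, y) = 2*x + 1, f_y(x, y) = -1.
  f_x(P) = 3, f_y(P) = -1 (gradient nonzero, so P is smooth).
Step 3: tangent line at P: 3·(x − 1) + -1·(y − -3) = 0.
Expanding: 3*x - y - 6 = 0.


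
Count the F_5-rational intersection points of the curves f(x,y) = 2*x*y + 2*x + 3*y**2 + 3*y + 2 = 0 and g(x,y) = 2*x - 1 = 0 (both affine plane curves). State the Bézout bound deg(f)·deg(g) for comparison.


Common zeros: {(3, 1)}; count = 1; Bézout bound = 2.

deg(f) = 2, deg(g) = 1, so Bézout bound = 2.
Scan x ∈ F_5. For each x, list the y ∈ F_5 with f(x, y) ≡ 0 and those with g(x, y) ≡ 0 (mod 5); the common zeros in that column are the intersection.
  x = 0: f ≡ 0 at y ∈ {2}; g ≡ 0 at y ∈ ∅; common: ∅.
  x = 1: f ≡ 0 at y ∈ ∅; g ≡ 0 at y ∈ ∅; common: ∅.
  x = 2: f ≡ 0 at y ∈ ∅; g ≡ 0 at y ∈ ∅; common: ∅.
  x = 3: f ≡ 0 at y ∈ {1}; g ≡ 0 at y ∈ {0, 1, 2, 3, 4}; common: {1}.
  x = 4: f ≡ 0 at y ∈ {0, 3}; g ≡ 0 at y ∈ ∅; common: ∅.
Collecting: common zeros = {(3, 1)}, so the count is 1.
Comparison with the Bézout bound: 1 ≤ 2 = deg(f)·deg(g), as expected for curves with no common component (the affine F_5-count falls short of the bound because intersections may lie at infinity, over extension fields, or carry multiplicity).


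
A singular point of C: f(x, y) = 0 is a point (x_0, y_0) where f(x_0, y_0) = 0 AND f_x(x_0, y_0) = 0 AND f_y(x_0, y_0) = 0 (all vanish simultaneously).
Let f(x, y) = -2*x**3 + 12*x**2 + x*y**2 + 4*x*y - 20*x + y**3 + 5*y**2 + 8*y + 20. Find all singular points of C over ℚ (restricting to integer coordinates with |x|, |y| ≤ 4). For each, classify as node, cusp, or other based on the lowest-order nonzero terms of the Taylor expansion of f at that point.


Singular points: {(2, -2)}; classification: cusp.

Compute partial derivatives:
  f_x = -6*x**2 + 24*x + y**2 + 4*y - 20.
  f_y = 2*x*y + 4*x + 3*y**2 + 10*y + 8.
Scan x_0 ∈ {−4, ..., 4}. For each x_0, f_y(x_0, y) is a polynomial in y; find its integer roots y ∈ {−4, ..., 4}, then test f_x and f at those candidates.
  x = -4: f_y(-4, y) = 3*y**2 + 2*y - 8; vanishes at y ∈ {-2}. (-4, -2): f_x = -216 ≠ 0.
  x = -3: f_y(-3, y) = 3*y**2 + 4*y - 4; vanishes at y ∈ {-2}. (-3, -2): f_x = -150 ≠ 0.
  x = -2: f_y(-2, y) = 3*y**2 + 6*y; vanishes at y ∈ {-2, 0}. (-2, -2): f_x = -96 ≠ 0; (-2, 0): f_x = -92 ≠ 0.
  x = -1: f_y(-1, y) = 3*y**2 + 8*y + 4; vanishes at y ∈ {-2}. (-1, -2): f_x = -54 ≠ 0.
  x = 0: f_y(0, y) = 3*y**2 + 10*y + 8; vanishes at y ∈ {-2}. (0, -2): f_x = -24 ≠ 0.
  x = 1: f_y(1, y) = 3*y**2 + 12*y + 12; vanishes at y ∈ {-2}. (1, -2): f_x = -6 ≠ 0.
  x = 2: f_y(2, y) = 3*y**2 + 14*y + 16; vanishes at y ∈ {-2}. (2, -2): f_x = 0, f = 0 — SINGULAR.
  x = 3: f_y(3, y) = 3*y**2 + 16*y + 20; vanishes at y ∈ {-2}. (3, -2): f_x = -6 ≠ 0.
  x = 4: f_y(4, y) = 3*y**2 + 18*y + 24; vanishes at y ∈ {-4, -2}. (4, -4): f_x = -20 ≠ 0; (4, -2): f_x = -24 ≠ 0.
Only singular point on the grid: (2, -2).
Classify: substitute x = 2 + u, y = -2 + v and expand: f = -2*u**3 + u*v**2 + v**3 + v**2.
No constant or linear terms (consistent with a singular point). Quadratic part: v**2. Cubic part: -2*u**3 + u*v**2 + v**3.
The quadratic part v**2 is a perfect square, so there is a single (double) tangent line v = 0, i.e. y = -2. Restricting the cubic part to that line (v = 0) leaves -2*u**3 ≠ 0, so f is not divisible by v and the branch is v² ≈ 2*u**3 to lowest order — this is a cusp.
Classification: cusp.


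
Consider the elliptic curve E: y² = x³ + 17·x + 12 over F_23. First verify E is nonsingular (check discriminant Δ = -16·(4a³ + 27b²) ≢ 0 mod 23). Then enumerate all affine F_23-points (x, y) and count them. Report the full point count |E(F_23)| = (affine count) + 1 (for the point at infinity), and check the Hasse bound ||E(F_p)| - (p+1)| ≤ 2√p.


Affine points = {(0, 9), (0, 14), (2, 10), (2, 13), (4, 11), (4, 12), (6, 10), (6, 13), (8, 4), (8, 19), (10, 3), (10, 20), (11, 9), (11, 14), (12, 9), (12, 14), (14, 2), (14, 21), (15, 10), (15, 13), (17, 4), (17, 19), (18, 3), (18, 20), (19, 8), (19, 15), (20, 7), (20, 16), (21, 4), (21, 19)}; affine count = 30; |E(F_23)| = 31.

Discriminant check: Δ ∝ 4a³ + 27b² = 4·17³ + 27·12² = 4·4913 + 27·144 ≡ 11 (mod 23). Nonzero ⇒ E is nonsingular.
For each x ∈ F_23, compute rhs = x³ + 17·x + 12 mod 23, then count y ∈ F_23 with y² ≡ rhs.
  x = 0: rhs = 12, matching y values: 9, 14 (2 points).
  x = 1: rhs = 7, matching y values: none (0 points).
  x = 2: rhs = 8, matching y values: 10, 13 (2 points).
  x = 3: rhs = 21, matching y values: none (0 points).
  x = 4: rhs = 6, matching y values: 11, 12 (2 points).
  x = 5: rhs = 15, matching y values: none (0 points).
  x = 6: rhs = 8, matching y values: 10, 13 (2 points).
  x = 7: rhs = 14, matching y values: none (0 points).
  x = 8: rhs = 16, matching y values: 4, 19 (2 points).
  x = 9: rhs = 20, matching y values: none (0 points).
  x = 10: rhs = 9, matching y values: 3, 20 (2 points).
  x = 11: rhs = 12, matching y values: 9, 14 (2 points).
  x = 12: rhs = 12, matching y values: 9, 14 (2 points).
  x = 13: rhs = 15, matching y values: none (0 points).
  x = 14: rhs = 4, matching y values: 2, 21 (2 points).
  x = 15: rhs = 8, matching y values: 10, 13 (2 points).
  x = 16: rhs = 10, matching y values: none (0 points).
  x = 17: rhs = 16, matching y values: 4, 19 (2 points).
  x = 18: rhs = 9, matching y values: 3, 20 (2 points).
  x = 19: rhs = 18, matching y values: 8, 15 (2 points).
  x = 20: rhs = 3, matching y values: 7, 16 (2 points).
  x = 21: rhs = 16, matching y values: 4, 19 (2 points).
  x = 22: rhs = 17, matching y values: none (0 points).
Total affine count: 30.
Full point count |E(F_23)| = 30 + 1 = 31.
Hasse bound: |31 − (23+1)| = |7| = 7 ≤ 2√23 ≈ 9.5917 ✓.


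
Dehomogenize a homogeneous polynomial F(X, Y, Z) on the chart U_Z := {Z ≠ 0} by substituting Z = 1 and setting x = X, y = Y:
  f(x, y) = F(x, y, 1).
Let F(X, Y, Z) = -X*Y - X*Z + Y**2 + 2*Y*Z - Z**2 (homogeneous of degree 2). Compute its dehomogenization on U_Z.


f(x, y) = -x*y - x + y**2 + 2*y - 1

On U_Z we set Z = 1. Each monomial c·X^i·Y^j·Z^k in F becomes c·x^i·y^j·1^k = c·x^i·y^j.
Substituting Z = 1: F(X, Y, 1) = -x*y - x + y**2 + 2*y - 1.
Note: deg(f) ≤ deg(F) = 2; strict inequality happens when F is divisible by Z (lost terms).


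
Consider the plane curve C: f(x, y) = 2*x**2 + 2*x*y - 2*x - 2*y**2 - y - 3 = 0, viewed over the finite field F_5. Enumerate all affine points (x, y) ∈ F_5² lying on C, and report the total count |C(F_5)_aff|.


Affine F_5-points: ∅; count = 0.

For each of the 25 pairs (x, y) ∈ F_5², evaluate f(x, y) mod 5. Record the zeros.
  x = 0: [0↦2, 1↦4, 2↦2, 3↦1, 4↦1]  zeros at y ∈ ∅
  x = 1: [0↦2, 1↦1, 2↦1, 3↦2, 4↦4]  zeros at y ∈ ∅
  x = 2: [0↦1, 1↦2, 2↦4, 3↦2, 4↦1]  zeros at y ∈ ∅
  x = 3: [0↦4, 1↦2, 2↦1, 3↦1, 4↦2]  zeros at y ∈ ∅
  x = 4: [0↦1, 1↦1, 2↦2, 3↦4, 4↦2]  zeros at y ∈ ∅
Collecting zeros: affine points = ∅.
Total count |C(F_5)_aff| = 0.


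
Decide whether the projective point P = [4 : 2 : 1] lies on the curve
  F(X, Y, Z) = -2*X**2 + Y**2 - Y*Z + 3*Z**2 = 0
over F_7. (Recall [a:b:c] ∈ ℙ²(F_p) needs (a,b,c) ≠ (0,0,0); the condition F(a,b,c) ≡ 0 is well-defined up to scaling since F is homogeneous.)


F(4,2,1) ≡ 1 (mod 7); P is NOT on the curve.

Evaluate F(4, 2, 1) term-by-term (mod 7).
  -2*X**2 ↦ -2·16·1·1 = -32
  Y**2 ↦ 1·1·4·1 = 4
  -Y*Z ↦ -1·1·2·1 = -2
  3*Z**2 ↦ 3·1·1·1 = 3
Sum: F(4, 2, 1) = (-32) + (4) + (-2) + (3) = -27.
Reducing mod 7: -27 ≡ 1 (mod 7).
Since F(a, b, c) ≡ 1 ≠ 0 (mod 7), P does NOT lie on the curve.


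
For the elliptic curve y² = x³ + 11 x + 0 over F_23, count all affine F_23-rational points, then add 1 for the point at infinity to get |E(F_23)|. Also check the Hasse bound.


Affine points = {(0, 0), (1, 9), (1, 14), (4, 4), (4, 19), (6, 11), (6, 12), (7, 11), (7, 12), (8, 5), (8, 18), (9, 0), (10, 11), (10, 12), (11, 7), (11, 16), (14, 0), (18, 2), (18, 21), (20, 3), (20, 20), (21, 4), (21, 19)}; affine count = 23; |E(F_23)| = 24.

Discriminant check: Δ ∝ 4a³ + 27b² = 4·11³ + 27·0² = 4·1331 + 27·0 ≡ 11 (mod 23). Nonzero ⇒ E is nonsingular.
For each x ∈ F_23, compute rhs = x³ + 11·x + 0 mod 23, then count y ∈ F_23 with y² ≡ rhs.
  x = 0: rhs = 0, matching y values: 0 (1 points).
  x = 1: rhs = 12, matching y values: 9, 14 (2 points).
  x = 2: rhs = 7, matching y values: none (0 points).
  x = 3: rhs = 14, matching y values: none (0 points).
  x = 4: rhs = 16, matching y values: 4, 19 (2 points).
  x = 5: rhs = 19, matching y values: none (0 points).
  x = 6: rhs = 6, matching y values: 11, 12 (2 points).
  x = 7: rhs = 6, matching y values: 11, 12 (2 points).
  x = 8: rhs = 2, matching y values: 5, 18 (2 points).
  x = 9: rhs = 0, matching y values: 0 (1 points).
  x = 10: rhs = 6, matching y values: 11, 12 (2 points).
  x = 11: rhs = 3, matching y values: 7, 16 (2 points).
  x = 12: rhs = 20, matching y values: none (0 points).
  x = 13: rhs = 17, matching y values: none (0 points).
  x = 14: rhs = 0, matching y values: 0 (1 points).
  x = 15: rhs = 21, matching y values: none (0 points).
  x = 16: rhs = 17, matching y values: none (0 points).
  x = 17: rhs = 17, matching y values: none (0 points).
  x = 18: rhs = 4, matching y values: 2, 21 (2 points).
  x = 19: rhs = 7, matching y values: none (0 points).
  x = 20: rhs = 9, matching y values: 3, 20 (2 points).
  x = 21: rhs = 16, matching y values: 4, 19 (2 points).
  x = 22: rhs = 11, matching y values: none (0 points).
Total affine count: 23.
Full point count |E(F_23)| = 23 + 1 = 24.
Hasse bound: |24 − (23+1)| = |0| = 0 ≤ 2√23 ≈ 9.5917 ✓.


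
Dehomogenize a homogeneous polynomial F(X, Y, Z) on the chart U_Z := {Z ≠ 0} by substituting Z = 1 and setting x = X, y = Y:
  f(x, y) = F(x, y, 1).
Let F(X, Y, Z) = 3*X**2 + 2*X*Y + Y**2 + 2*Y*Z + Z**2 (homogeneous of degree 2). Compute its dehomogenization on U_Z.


f(x, y) = 3*x**2 + 2*x*y + y**2 + 2*y + 1

On U_Z we set Z = 1. Each monomial c·X^i·Y^j·Z^k in F becomes c·x^i·y^j·1^k = c·x^i·y^j.
Substituting Z = 1: F(X, Y, 1) = 3*x**2 + 2*x*y + y**2 + 2*y + 1.
Note: deg(f) ≤ deg(F) = 2; strict inequality happens when F is divisible by Z (lost terms).


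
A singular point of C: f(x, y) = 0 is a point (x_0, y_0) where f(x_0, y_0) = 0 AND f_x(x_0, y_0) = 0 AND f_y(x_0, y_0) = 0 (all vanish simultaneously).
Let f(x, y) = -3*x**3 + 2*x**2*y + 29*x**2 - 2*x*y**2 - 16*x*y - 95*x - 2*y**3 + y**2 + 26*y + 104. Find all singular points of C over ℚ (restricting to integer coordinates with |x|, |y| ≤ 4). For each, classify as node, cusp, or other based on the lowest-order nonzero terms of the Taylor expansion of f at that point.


Singular points: {(3, -1)}; classification: cusp.

Compute partial derivatives:
  f_x = -9*x**2 + 4*x*y + 58*x - 2*y**2 - 16*y - 95.
  f_y = 2*x**2 - 4*x*y - 16*x - 6*y**2 + 2*y + 26.
Scan x_0 ∈ {−4, ..., 4}. For each x_0, f_y(x_0, y) is a polynomial in y; find its integer roots y ∈ {−4, ..., 4}, then test f_x and f at those candidates.
  x = -4: f_y(-4, y) = -6*y**2 + 18*y + 122; no integer root y with |y| ≤ 4.
  x = -3: f_y(-3, y) = -6*y**2 + 14*y + 92; no integer root y with |y| ≤ 4.
  x = -2: f_y(-2, y) = -6*y**2 + 10*y + 66; no integer root y with |y| ≤ 4.
  x = -1: f_y(-1, y) = -6*y**2 + 6*y + 44; no integer root y with |y| ≤ 4.
  x = 0: f_y(0, y) = -6*y**2 + 2*y + 26; no integer root y with |y| ≤ 4.
  x = 1: f_y(1, y) = -6*y**2 - 2*y + 12; no integer root y with |y| ≤ 4.
  x = 2: f_y(2, y) = -6*y**2 - 6*y + 2; no integer root y with |y| ≤ 4.
  x = 3: f_y(3, y) = -6*y**2 - 10*y - 4; vanishes at y ∈ {-1}. (3, -1): f_x = 0, f = 0 — SINGULAR.
  x = 4: f_y(4, y) = -6*y**2 - 14*y - 6; no integer root y with |y| ≤ 4.
Only singular point on the grid: (3, -1).
Classify: substitute x = 3 + u, y = -1 + v and expand: f = -3*u**3 + 2*u**2*v - 2*u*v**2 - 2*v**3 + v**2.
No constant or linear terms (consistent with a singular point). Quadratic part: v**2. Cubic part: -3*u**3 + 2*u**2*v - 2*u*v**2 - 2*v**3.
The quadratic part v**2 is a perfect square, so there is a single (double) tangent line v = 0, i.e. y = -1. Restricting the cubic part to that line (v = 0) leaves -3*u**3 ≠ 0, so f is not divisible by v and the branch is v² ≈ 3*u**3 to lowest order — this is a cusp.
Classification: cusp.


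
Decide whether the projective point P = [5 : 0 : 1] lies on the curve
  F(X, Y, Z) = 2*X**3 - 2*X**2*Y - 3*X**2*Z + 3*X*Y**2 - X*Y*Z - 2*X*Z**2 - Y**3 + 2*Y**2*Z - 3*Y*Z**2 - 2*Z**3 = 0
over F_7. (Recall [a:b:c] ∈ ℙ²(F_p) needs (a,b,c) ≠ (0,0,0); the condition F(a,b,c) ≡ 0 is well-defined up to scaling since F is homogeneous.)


F(5,0,1) ≡ 2 (mod 7); P is NOT on the curve.

Evaluate F(5, 0, 1) term-by-term (mod 7).
  2*X**3 ↦ 2·125·1·1 = 250
  -2*X**2*Y ↦ -2·25·0·1 = 0
  -3*X**2*Z ↦ -3·25·1·1 = -75
  3*X*Y**2 ↦ 3·5·0·1 = 0
  -X*Y*Z ↦ -1·5·0·1 = 0
  -2*X*Z**2 ↦ -2·5·1·1 = -10
  -Y**3 ↦ -1·1·0·1 = 0
  2*Y**2*Z ↦ 2·1·0·1 = 0
  -3*Y*Z**2 ↦ -3·1·0·1 = 0
  -2*Z**3 ↦ -2·1·1·1 = -2
Sum: F(5, 0, 1) = (250) + (0) + (-75) + (0) + (0) + (-10) + (0) + (0) + (0) + (-2) = 163.
Reducing mod 7: 163 ≡ 2 (mod 7).
Since F(a, b, c) ≡ 2 ≠ 0 (mod 7), P does NOT lie on the curve.


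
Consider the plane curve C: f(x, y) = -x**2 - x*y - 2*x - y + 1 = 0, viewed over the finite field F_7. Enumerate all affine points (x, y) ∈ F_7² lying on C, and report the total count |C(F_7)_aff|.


Affine F_7-points: {(0, 1), (1, 6), (2, 0), (3, 0), (4, 1), (5, 6)}; count = 6.

For each of the 49 pairs (x, y) ∈ F_7², evaluate f(x, y) mod 7. Record the zeros.
  x = 0: [0↦1, 1↦0, 2↦6, 3↦5, 4↦4, 5↦3, 6↦2]  zeros at y ∈ {1}
  x = 1: [0↦5, 1↦3, 2↦1, 3↦6, 4↦4, 5↦2, 6↦0]  zeros at y ∈ {6}
  x = 2: [0↦0, 1↦4, 2↦1, 3↦5, 4↦2, 5↦6, 6↦3]  zeros at y ∈ {0}
  x = 3: [0↦0, 1↦3, 2↦6, 3↦2, 4↦5, 5↦1, 6↦4]  zeros at y ∈ {0}
  x = 4: [0↦5, 1↦0, 2↦2, 3↦4, 4↦6, 5↦1, 6↦3]  zeros at y ∈ {1}
  x = 5: [0↦1, 1↦2, 2↦3, 3↦4, 4↦5, 5↦6, 6↦0]  zeros at y ∈ {6}
  x = 6: [0↦2, 1↦2, 2↦2, 3↦2, 4↦2, 5↦2, 6↦2]  zeros at y ∈ ∅
Collecting zeros: affine points = {(0, 1), (1, 6), (2, 0), (3, 0), (4, 1), (5, 6)}.
Total count |C(F_7)_aff| = 6.
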